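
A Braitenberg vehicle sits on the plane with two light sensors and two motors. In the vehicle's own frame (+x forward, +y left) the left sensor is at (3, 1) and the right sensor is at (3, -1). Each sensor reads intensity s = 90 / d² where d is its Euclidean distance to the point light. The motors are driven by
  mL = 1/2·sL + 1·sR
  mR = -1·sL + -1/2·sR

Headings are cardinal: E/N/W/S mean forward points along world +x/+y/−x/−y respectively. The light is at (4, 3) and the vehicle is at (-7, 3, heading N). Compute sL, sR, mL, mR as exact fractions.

10/17 90/109 2075/1853 -1855/1853

left sensor world pos  = (-8, 6); dL² = 153
right sensor world pos = (-6, 6); dR² = 109
sL = 90/153 = 10/17
sR = 90/109 = 90/109
mL = 1/2·sL + 1·sR = 2075/1853
mR = -1·sL + -1/2·sR = -1855/1853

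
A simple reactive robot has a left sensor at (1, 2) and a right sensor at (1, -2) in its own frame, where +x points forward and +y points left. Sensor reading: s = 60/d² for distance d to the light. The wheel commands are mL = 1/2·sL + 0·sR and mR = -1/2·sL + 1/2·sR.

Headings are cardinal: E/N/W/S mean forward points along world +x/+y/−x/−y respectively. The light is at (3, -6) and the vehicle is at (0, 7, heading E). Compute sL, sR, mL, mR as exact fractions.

60/229 12/25 30/229 624/5725

left sensor world pos  = (1, 9); dL² = 229
right sensor world pos = (1, 5); dR² = 125
sL = 60/229 = 60/229
sR = 60/125 = 12/25
mL = 1/2·sL + 0·sR = 30/229
mR = -1/2·sL + 1/2·sR = 624/5725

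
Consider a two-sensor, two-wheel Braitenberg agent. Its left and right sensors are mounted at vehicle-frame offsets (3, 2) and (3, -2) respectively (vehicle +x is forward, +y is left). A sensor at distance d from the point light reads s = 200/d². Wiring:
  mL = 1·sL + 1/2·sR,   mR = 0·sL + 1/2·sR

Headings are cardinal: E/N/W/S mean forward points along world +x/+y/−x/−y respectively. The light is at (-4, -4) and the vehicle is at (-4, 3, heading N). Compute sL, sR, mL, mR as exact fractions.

left sensor world pos  = (-6, 6); dL² = 104
right sensor world pos = (-2, 6); dR² = 104
sL = 200/104 = 25/13
sR = 200/104 = 25/13
mL = 1·sL + 1/2·sR = 75/26
mR = 0·sL + 1/2·sR = 25/26

25/13 25/13 75/26 25/26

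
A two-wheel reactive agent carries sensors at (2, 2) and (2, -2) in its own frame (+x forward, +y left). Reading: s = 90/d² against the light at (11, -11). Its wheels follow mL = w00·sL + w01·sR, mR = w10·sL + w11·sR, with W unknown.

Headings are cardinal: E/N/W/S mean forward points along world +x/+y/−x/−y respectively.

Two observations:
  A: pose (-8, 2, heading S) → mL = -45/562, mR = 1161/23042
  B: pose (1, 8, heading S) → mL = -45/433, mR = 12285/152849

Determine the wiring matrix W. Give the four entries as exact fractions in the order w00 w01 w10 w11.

obs A: pose=(-8,2,S) → sL=9/41, sR=45/281, mL=-45/562, mR=1161/23042
obs B: pose=(1,8,S) → sL=90/353, sR=90/433, mL=-45/433, mR=12285/152849
sensor matrix S = [[9/41, 45/281], [90/353, 90/433]]; det S = 8446680/1760973329
solve [mL_A; mL_B] = S·[w00; w01] and [mR_A; mR_B] = S·[w10; w11]:
  w00 = 0, w01 = -1/2, w10 = -1/2, w11 = 1

0 -1/2 -1/2 1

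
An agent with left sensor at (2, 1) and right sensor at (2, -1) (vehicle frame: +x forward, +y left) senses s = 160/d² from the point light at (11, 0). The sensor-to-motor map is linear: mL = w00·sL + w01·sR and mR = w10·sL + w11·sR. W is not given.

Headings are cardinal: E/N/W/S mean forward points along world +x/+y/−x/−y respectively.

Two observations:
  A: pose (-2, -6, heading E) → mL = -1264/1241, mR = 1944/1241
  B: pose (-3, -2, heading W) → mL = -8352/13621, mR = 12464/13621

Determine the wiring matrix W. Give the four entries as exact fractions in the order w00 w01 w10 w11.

obs A: pose=(-2,-6,E) → sL=80/73, sR=16/17, mL=-1264/1241, mR=1944/1241
obs B: pose=(-3,-2,W) → sL=32/53, sR=160/257, mL=-8352/13621, mR=12464/13621
sensor matrix S = [[80/73, 16/17], [32/53, 160/257]]; det S = 1927168/16903661
solve [mL_A; mL_B] = S·[w00; w01] and [mR_A; mR_B] = S·[w10; w11]:
  w00 = -1/2, w01 = -1/2, w10 = 1, w11 = 1/2

-1/2 -1/2 1 1/2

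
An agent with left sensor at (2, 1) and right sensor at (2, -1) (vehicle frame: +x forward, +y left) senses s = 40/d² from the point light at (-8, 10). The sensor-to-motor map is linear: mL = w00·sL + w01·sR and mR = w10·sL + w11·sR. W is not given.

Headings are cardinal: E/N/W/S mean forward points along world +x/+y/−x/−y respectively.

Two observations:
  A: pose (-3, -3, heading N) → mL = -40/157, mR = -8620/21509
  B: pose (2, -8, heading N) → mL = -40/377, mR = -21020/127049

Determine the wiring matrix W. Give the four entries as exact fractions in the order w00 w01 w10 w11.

obs A: pose=(-3,-3,N) → sL=40/137, sR=40/157, mL=-40/157, mR=-8620/21509
obs B: pose=(2,-8,N) → sL=40/337, sR=40/377, mL=-40/377, mR=-21020/127049
sensor matrix S = [[40/137, 40/157], [40/337, 40/377]]; det S = 2016000/2732696941
solve [mL_A; mL_B] = S·[w00; w01] and [mR_A; mR_B] = S·[w10; w11]:
  w00 = 0, w01 = -1, w10 = -1/2, w11 = -1

0 -1 -1/2 -1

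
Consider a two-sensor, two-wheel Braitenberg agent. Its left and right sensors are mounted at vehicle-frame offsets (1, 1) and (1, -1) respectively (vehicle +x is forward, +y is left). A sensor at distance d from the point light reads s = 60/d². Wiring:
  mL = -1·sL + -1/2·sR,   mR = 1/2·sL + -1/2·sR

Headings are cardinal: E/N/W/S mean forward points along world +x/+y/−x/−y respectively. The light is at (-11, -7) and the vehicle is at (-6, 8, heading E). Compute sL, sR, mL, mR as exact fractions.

left sensor world pos  = (-5, 9); dL² = 292
right sensor world pos = (-5, 7); dR² = 232
sL = 60/292 = 15/73
sR = 60/232 = 15/58
mL = -1·sL + -1/2·sR = -2835/8468
mR = 1/2·sL + -1/2·sR = -225/8468

15/73 15/58 -2835/8468 -225/8468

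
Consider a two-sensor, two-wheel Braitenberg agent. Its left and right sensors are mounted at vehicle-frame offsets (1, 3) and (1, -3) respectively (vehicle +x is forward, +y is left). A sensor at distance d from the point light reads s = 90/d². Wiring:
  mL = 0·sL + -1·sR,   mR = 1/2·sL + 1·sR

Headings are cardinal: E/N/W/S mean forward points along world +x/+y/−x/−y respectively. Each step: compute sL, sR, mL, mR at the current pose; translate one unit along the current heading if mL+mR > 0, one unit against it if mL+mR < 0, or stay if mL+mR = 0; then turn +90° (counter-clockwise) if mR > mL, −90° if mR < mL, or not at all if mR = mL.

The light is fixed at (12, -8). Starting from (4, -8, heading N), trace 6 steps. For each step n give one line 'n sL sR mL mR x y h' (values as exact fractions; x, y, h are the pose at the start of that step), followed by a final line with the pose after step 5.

n=0: pose=(4,-8,N); sL=45/61, sR=45/13; mL=-45/13, mR=6075/1586; mL+mR=45/122 → advance +1; mR−mL=11565/1586 → turn +1·90°
n=1: pose=(4,-7,W); sL=18/17, sR=90/97; mL=-90/97, mR=2403/1649; mL+mR=9/17 → advance +1; mR−mL=3933/1649 → turn +1·90°
n=2: pose=(3,-7,S); sL=5/2, sR=5/8; mL=-5/8, mR=15/8; mL+mR=5/4 → advance +1; mR−mL=5/2 → turn +1·90°
n=3: pose=(3,-8,E); sL=90/73, sR=90/73; mL=-90/73, mR=135/73; mL+mR=45/73 → advance +1; mR−mL=225/73 → turn +1·90°
n=4: pose=(4,-8,N); sL=45/61, sR=45/13; mL=-45/13, mR=6075/1586; mL+mR=45/122 → advance +1; mR−mL=11565/1586 → turn +1·90°
n=5: pose=(4,-7,W); sL=18/17, sR=90/97; mL=-90/97, mR=2403/1649; mL+mR=9/17 → advance +1; mR−mL=3933/1649 → turn +1·90°

0 45/61 45/13 -45/13 6075/1586 4 -8 N
1 18/17 90/97 -90/97 2403/1649 4 -7 W
2 5/2 5/8 -5/8 15/8 3 -7 S
3 90/73 90/73 -90/73 135/73 3 -8 E
4 45/61 45/13 -45/13 6075/1586 4 -8 N
5 18/17 90/97 -90/97 2403/1649 4 -7 W
final 3 -7 S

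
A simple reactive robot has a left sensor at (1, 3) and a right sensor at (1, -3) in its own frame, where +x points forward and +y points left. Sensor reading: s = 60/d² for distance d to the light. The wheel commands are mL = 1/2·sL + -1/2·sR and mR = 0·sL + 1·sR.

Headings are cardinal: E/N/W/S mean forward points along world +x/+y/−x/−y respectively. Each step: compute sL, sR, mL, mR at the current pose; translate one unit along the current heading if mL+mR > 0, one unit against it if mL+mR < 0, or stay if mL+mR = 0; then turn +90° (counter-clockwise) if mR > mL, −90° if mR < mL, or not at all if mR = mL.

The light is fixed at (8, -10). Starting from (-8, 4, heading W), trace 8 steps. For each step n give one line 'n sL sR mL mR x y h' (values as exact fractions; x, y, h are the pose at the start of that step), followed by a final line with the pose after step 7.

0 6/41 30/289 252/11849 30/289 -8 4 W
1 12/73 60/569 1224/41537 60/569 -9 4 S
2 15/128 15/89 -585/22784 15/89 -9 3 E
3 60/557 12/73 -1152/40661 12/73 -8 3 N
4 6/41 30/289 252/11849 30/289 -8 4 W
5 12/73 60/569 1224/41537 60/569 -9 4 S
6 15/128 15/89 -585/22784 15/89 -9 3 E
7 60/557 12/73 -1152/40661 12/73 -8 3 N
final -8 4 W

n=0: pose=(-8,4,W); sL=6/41, sR=30/289; mL=252/11849, mR=30/289; mL+mR=1482/11849 → advance +1; mR−mL=978/11849 → turn +1·90°
n=1: pose=(-9,4,S); sL=12/73, sR=60/569; mL=1224/41537, mR=60/569; mL+mR=5604/41537 → advance +1; mR−mL=3156/41537 → turn +1·90°
n=2: pose=(-9,3,E); sL=15/128, sR=15/89; mL=-585/22784, mR=15/89; mL+mR=3255/22784 → advance +1; mR−mL=4425/22784 → turn +1·90°
n=3: pose=(-8,3,N); sL=60/557, sR=12/73; mL=-1152/40661, mR=12/73; mL+mR=5532/40661 → advance +1; mR−mL=7836/40661 → turn +1·90°
n=4: pose=(-8,4,W); sL=6/41, sR=30/289; mL=252/11849, mR=30/289; mL+mR=1482/11849 → advance +1; mR−mL=978/11849 → turn +1·90°
n=5: pose=(-9,4,S); sL=12/73, sR=60/569; mL=1224/41537, mR=60/569; mL+mR=5604/41537 → advance +1; mR−mL=3156/41537 → turn +1·90°
n=6: pose=(-9,3,E); sL=15/128, sR=15/89; mL=-585/22784, mR=15/89; mL+mR=3255/22784 → advance +1; mR−mL=4425/22784 → turn +1·90°
n=7: pose=(-8,3,N); sL=60/557, sR=12/73; mL=-1152/40661, mR=12/73; mL+mR=5532/40661 → advance +1; mR−mL=7836/40661 → turn +1·90°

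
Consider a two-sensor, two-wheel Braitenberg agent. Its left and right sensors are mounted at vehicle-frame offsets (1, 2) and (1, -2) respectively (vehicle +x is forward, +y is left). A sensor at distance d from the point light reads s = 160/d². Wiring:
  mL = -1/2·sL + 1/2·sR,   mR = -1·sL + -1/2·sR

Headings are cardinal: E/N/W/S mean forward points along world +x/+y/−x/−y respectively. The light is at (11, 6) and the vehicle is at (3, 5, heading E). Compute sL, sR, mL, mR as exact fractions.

left sensor world pos  = (4, 7); dL² = 50
right sensor world pos = (4, 3); dR² = 58
sL = 160/50 = 16/5
sR = 160/58 = 80/29
mL = -1/2·sL + 1/2·sR = -32/145
mR = -1·sL + -1/2·sR = -664/145

16/5 80/29 -32/145 -664/145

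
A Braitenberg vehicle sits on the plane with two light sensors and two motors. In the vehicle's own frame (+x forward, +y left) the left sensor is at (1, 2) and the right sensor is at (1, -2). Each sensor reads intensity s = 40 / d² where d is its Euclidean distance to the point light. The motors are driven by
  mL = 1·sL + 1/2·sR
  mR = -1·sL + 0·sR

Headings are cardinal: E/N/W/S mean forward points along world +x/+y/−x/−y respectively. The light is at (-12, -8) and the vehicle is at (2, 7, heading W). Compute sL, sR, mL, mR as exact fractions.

20/169 20/229 6270/38701 -20/169

left sensor world pos  = (1, 5); dL² = 338
right sensor world pos = (1, 9); dR² = 458
sL = 40/338 = 20/169
sR = 40/458 = 20/229
mL = 1·sL + 1/2·sR = 6270/38701
mR = -1·sL + 0·sR = -20/169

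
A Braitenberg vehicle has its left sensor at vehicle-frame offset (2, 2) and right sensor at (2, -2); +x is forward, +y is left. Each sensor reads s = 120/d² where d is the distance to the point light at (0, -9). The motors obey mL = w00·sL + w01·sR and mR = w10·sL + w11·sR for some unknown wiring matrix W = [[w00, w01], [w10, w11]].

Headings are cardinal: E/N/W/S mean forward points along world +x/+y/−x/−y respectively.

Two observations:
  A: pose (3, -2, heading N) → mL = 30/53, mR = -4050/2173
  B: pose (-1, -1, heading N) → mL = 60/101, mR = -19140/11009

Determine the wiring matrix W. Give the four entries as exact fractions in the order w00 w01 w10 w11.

obs A: pose=(3,-2,N) → sL=60/41, sR=60/53, mL=30/53, mR=-4050/2173
obs B: pose=(-1,-1,N) → sL=120/109, sR=120/101, mL=60/101, mR=-19140/11009
sensor matrix S = [[60/41, 60/53], [120/109, 120/101]]; det S = 11779200/23922557
solve [mL_A; mL_B] = S·[w00; w01] and [mR_A; mR_B] = S·[w10; w11]:
  w00 = 0, w01 = 1/2, w10 = -1/2, w11 = -1

0 1/2 -1/2 -1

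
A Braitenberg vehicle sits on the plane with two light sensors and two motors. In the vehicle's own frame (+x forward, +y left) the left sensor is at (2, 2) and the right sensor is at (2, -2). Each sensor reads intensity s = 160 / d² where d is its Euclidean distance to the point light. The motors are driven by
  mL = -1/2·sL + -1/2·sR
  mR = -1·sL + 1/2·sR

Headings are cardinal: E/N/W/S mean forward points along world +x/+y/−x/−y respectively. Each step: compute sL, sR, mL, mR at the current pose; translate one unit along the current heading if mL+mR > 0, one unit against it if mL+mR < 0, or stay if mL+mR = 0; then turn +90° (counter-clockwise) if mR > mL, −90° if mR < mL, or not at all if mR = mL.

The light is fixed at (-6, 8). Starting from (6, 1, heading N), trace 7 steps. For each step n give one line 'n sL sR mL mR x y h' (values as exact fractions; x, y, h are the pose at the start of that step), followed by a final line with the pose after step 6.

0 32/25 160/221 -5536/5525 -5072/5525 6 1 N
1 4/5 20/17 -84/85 -18/85 6 0 W
2 32/65 160/221 -672/1105 -144/1105 7 0 S
3 16/25 80/153 -2224/3825 -1448/3825 7 1 E
4 32/25 160/221 -5536/5525 -5072/5525 6 1 N
5 4/5 20/17 -84/85 -18/85 6 0 W
6 32/65 160/221 -672/1105 -144/1105 7 0 S
final 7 1 E

n=0: pose=(6,1,N); sL=32/25, sR=160/221; mL=-5536/5525, mR=-5072/5525; mL+mR=-48/25 → advance -1; mR−mL=464/5525 → turn +1·90°
n=1: pose=(6,0,W); sL=4/5, sR=20/17; mL=-84/85, mR=-18/85; mL+mR=-6/5 → advance -1; mR−mL=66/85 → turn +1·90°
n=2: pose=(7,0,S); sL=32/65, sR=160/221; mL=-672/1105, mR=-144/1105; mL+mR=-48/65 → advance -1; mR−mL=528/1105 → turn +1·90°
n=3: pose=(7,1,E); sL=16/25, sR=80/153; mL=-2224/3825, mR=-1448/3825; mL+mR=-24/25 → advance -1; mR−mL=776/3825 → turn +1·90°
n=4: pose=(6,1,N); sL=32/25, sR=160/221; mL=-5536/5525, mR=-5072/5525; mL+mR=-48/25 → advance -1; mR−mL=464/5525 → turn +1·90°
n=5: pose=(6,0,W); sL=4/5, sR=20/17; mL=-84/85, mR=-18/85; mL+mR=-6/5 → advance -1; mR−mL=66/85 → turn +1·90°
n=6: pose=(7,0,S); sL=32/65, sR=160/221; mL=-672/1105, mR=-144/1105; mL+mR=-48/65 → advance -1; mR−mL=528/1105 → turn +1·90°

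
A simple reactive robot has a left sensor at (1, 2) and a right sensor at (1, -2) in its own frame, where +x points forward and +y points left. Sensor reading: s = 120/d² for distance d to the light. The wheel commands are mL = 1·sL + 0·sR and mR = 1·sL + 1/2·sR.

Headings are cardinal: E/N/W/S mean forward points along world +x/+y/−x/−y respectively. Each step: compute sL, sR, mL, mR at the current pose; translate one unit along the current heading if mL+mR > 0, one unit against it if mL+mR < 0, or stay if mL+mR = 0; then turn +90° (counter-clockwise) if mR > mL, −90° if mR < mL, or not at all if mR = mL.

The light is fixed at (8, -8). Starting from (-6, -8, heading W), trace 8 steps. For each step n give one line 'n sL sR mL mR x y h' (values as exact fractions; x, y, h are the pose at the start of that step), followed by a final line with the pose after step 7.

n=0: pose=(-6,-8,W); sL=120/229, sR=120/229; mL=120/229, mR=180/229; mL+mR=300/229 → advance +1; mR−mL=60/229 → turn +1·90°
n=1: pose=(-7,-8,S); sL=12/17, sR=12/29; mL=12/17, mR=450/493; mL+mR=798/493 → advance +1; mR−mL=6/29 → turn +1·90°
n=2: pose=(-7,-9,E); sL=120/197, sR=24/41; mL=120/197, mR=7284/8077; mL+mR=12204/8077 → advance +1; mR−mL=12/41 → turn +1·90°
n=3: pose=(-6,-9,N); sL=15/32, sR=5/6; mL=15/32, mR=85/96; mL+mR=65/48 → advance +1; mR−mL=5/12 → turn +1·90°
n=4: pose=(-6,-8,W); sL=120/229, sR=120/229; mL=120/229, mR=180/229; mL+mR=300/229 → advance +1; mR−mL=60/229 → turn +1·90°
n=5: pose=(-7,-8,S); sL=12/17, sR=12/29; mL=12/17, mR=450/493; mL+mR=798/493 → advance +1; mR−mL=6/29 → turn +1·90°
n=6: pose=(-7,-9,E); sL=120/197, sR=24/41; mL=120/197, mR=7284/8077; mL+mR=12204/8077 → advance +1; mR−mL=12/41 → turn +1·90°
n=7: pose=(-6,-9,N); sL=15/32, sR=5/6; mL=15/32, mR=85/96; mL+mR=65/48 → advance +1; mR−mL=5/12 → turn +1·90°

0 120/229 120/229 120/229 180/229 -6 -8 W
1 12/17 12/29 12/17 450/493 -7 -8 S
2 120/197 24/41 120/197 7284/8077 -7 -9 E
3 15/32 5/6 15/32 85/96 -6 -9 N
4 120/229 120/229 120/229 180/229 -6 -8 W
5 12/17 12/29 12/17 450/493 -7 -8 S
6 120/197 24/41 120/197 7284/8077 -7 -9 E
7 15/32 5/6 15/32 85/96 -6 -9 N
final -6 -8 W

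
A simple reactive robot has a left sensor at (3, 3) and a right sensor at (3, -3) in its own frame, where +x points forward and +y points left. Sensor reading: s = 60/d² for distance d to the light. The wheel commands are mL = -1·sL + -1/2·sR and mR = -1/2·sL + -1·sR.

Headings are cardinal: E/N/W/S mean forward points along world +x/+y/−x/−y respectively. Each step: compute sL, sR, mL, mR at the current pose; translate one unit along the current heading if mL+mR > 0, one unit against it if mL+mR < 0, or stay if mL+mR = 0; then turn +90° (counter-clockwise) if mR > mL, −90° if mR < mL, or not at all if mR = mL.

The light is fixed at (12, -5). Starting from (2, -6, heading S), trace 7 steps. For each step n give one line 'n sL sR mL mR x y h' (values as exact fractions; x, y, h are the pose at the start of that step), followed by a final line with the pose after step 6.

n=0: pose=(2,-6,S); sL=12/13, sR=12/37; mL=-522/481, mR=-378/481; mL+mR=-900/481 → advance -1; mR−mL=144/481 → turn +1·90°
n=1: pose=(2,-5,E); sL=30/29, sR=30/29; mL=-45/29, mR=-45/29; mL+mR=-90/29 → advance -1; mR−mL=0 → turn +0·90°
n=2: pose=(1,-5,E); sL=60/73, sR=60/73; mL=-90/73, mR=-90/73; mL+mR=-180/73 → advance -1; mR−mL=0 → turn +0·90°
n=3: pose=(0,-5,E); sL=2/3, sR=2/3; mL=-1, mR=-1; mL+mR=-2 → advance -1; mR−mL=0 → turn +0·90°
n=4: pose=(-1,-5,E); sL=60/109, sR=60/109; mL=-90/109, mR=-90/109; mL+mR=-180/109 → advance -1; mR−mL=0 → turn +0·90°
n=5: pose=(-2,-5,E); sL=6/13, sR=6/13; mL=-9/13, mR=-9/13; mL+mR=-18/13 → advance -1; mR−mL=0 → turn +0·90°
n=6: pose=(-3,-5,E); sL=20/51, sR=20/51; mL=-10/17, mR=-10/17; mL+mR=-20/17 → advance -1; mR−mL=0 → turn +0·90°

0 12/13 12/37 -522/481 -378/481 2 -6 S
1 30/29 30/29 -45/29 -45/29 2 -5 E
2 60/73 60/73 -90/73 -90/73 1 -5 E
3 2/3 2/3 -1 -1 0 -5 E
4 60/109 60/109 -90/109 -90/109 -1 -5 E
5 6/13 6/13 -9/13 -9/13 -2 -5 E
6 20/51 20/51 -10/17 -10/17 -3 -5 E
final -4 -5 E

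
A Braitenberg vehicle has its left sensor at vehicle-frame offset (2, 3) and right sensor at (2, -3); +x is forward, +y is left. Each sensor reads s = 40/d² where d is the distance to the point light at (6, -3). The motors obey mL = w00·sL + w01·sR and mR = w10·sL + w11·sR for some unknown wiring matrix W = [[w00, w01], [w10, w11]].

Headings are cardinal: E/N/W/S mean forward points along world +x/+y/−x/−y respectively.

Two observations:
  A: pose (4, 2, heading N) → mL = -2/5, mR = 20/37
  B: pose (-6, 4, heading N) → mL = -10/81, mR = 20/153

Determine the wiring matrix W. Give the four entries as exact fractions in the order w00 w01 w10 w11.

obs A: pose=(4,2,N) → sL=20/37, sR=4/5, mL=-2/5, mR=20/37
obs B: pose=(-6,4,N) → sL=20/153, sR=20/81, mL=-10/81, mR=20/153
sensor matrix S = [[20/37, 4/5], [20/153, 20/81]]; det S = 1472/50949
solve [mL_A; mL_B] = S·[w00; w01] and [mR_A; mR_B] = S·[w10; w11]:
  w00 = 0, w01 = -1/2, w10 = 1, w11 = 0

0 -1/2 1 0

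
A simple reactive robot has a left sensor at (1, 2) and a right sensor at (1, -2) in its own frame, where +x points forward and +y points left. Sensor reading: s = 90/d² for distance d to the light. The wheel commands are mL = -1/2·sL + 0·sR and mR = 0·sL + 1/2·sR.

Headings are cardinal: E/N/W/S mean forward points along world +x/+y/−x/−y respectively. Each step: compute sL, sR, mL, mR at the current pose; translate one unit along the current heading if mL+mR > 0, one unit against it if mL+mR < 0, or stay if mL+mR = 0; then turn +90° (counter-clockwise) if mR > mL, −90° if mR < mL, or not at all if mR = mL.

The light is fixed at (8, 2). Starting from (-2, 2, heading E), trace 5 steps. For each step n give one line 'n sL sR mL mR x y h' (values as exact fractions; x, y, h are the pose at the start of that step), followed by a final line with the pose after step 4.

0 18/17 18/17 -9/17 9/17 -2 2 E
1 18/29 18/13 -9/29 9/13 -2 2 N
2 45/61 9/13 -45/122 9/26 -2 3 W
3 90/49 90/121 -45/49 45/121 -1 3 S
4 9/8 45/32 -9/16 45/64 -1 4 E
final 0 4 N

n=0: pose=(-2,2,E); sL=18/17, sR=18/17; mL=-9/17, mR=9/17; mL+mR=0 → advance +0; mR−mL=18/17 → turn +1·90°
n=1: pose=(-2,2,N); sL=18/29, sR=18/13; mL=-9/29, mR=9/13; mL+mR=144/377 → advance +1; mR−mL=378/377 → turn +1·90°
n=2: pose=(-2,3,W); sL=45/61, sR=9/13; mL=-45/122, mR=9/26; mL+mR=-18/793 → advance -1; mR−mL=567/793 → turn +1·90°
n=3: pose=(-1,3,S); sL=90/49, sR=90/121; mL=-45/49, mR=45/121; mL+mR=-3240/5929 → advance -1; mR−mL=7650/5929 → turn +1·90°
n=4: pose=(-1,4,E); sL=9/8, sR=45/32; mL=-9/16, mR=45/64; mL+mR=9/64 → advance +1; mR−mL=81/64 → turn +1·90°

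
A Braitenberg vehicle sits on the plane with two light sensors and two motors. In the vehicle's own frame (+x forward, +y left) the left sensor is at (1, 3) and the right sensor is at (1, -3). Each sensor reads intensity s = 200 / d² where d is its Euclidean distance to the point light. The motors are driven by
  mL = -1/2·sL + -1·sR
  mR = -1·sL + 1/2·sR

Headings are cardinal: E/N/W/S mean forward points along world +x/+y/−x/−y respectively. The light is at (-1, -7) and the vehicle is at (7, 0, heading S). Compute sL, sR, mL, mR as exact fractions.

200/157 200/61 -37500/9577 3500/9577

left sensor world pos  = (10, -1); dL² = 157
right sensor world pos = (4, -1); dR² = 61
sL = 200/157 = 200/157
sR = 200/61 = 200/61
mL = -1/2·sL + -1·sR = -37500/9577
mR = -1·sL + 1/2·sR = 3500/9577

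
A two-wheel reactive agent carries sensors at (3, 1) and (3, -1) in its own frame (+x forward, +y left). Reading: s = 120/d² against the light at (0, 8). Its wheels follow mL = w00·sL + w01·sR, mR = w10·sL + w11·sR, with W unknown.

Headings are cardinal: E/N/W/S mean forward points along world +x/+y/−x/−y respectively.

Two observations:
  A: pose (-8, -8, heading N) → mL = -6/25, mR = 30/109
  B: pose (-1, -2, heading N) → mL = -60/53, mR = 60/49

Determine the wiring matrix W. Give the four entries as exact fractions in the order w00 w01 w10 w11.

-1/2 0 0 1/2

obs A: pose=(-8,-8,N) → sL=12/25, sR=60/109, mL=-6/25, mR=30/109
obs B: pose=(-1,-2,N) → sL=120/53, sR=120/49, mL=-60/53, mR=60/49
sensor matrix S = [[12/25, 60/109], [120/53, 120/49]]; det S = -100224/1415365
solve [mL_A; mL_B] = S·[w00; w01] and [mR_A; mR_B] = S·[w10; w11]:
  w00 = -1/2, w01 = 0, w10 = 0, w11 = 1/2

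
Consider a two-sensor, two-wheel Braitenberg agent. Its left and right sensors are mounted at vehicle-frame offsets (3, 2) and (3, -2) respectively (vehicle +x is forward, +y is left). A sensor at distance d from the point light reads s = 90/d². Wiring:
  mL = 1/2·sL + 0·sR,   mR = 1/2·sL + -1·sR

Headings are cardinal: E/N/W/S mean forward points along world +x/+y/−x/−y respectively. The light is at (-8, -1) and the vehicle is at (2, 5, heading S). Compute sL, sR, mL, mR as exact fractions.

left sensor world pos  = (4, 2); dL² = 153
right sensor world pos = (0, 2); dR² = 73
sL = 90/153 = 10/17
sR = 90/73 = 90/73
mL = 1/2·sL + 0·sR = 5/17
mR = 1/2·sL + -1·sR = -1165/1241

10/17 90/73 5/17 -1165/1241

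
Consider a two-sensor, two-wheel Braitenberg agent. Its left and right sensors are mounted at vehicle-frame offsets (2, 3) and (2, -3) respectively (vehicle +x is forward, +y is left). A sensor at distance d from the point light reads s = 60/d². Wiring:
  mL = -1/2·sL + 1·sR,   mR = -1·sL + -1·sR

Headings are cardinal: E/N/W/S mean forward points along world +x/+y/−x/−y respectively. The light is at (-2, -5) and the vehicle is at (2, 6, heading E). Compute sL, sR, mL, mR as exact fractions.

15/58 3/5 273/580 -249/290

left sensor world pos  = (4, 9); dL² = 232
right sensor world pos = (4, 3); dR² = 100
sL = 60/232 = 15/58
sR = 60/100 = 3/5
mL = -1/2·sL + 1·sR = 273/580
mR = -1·sL + -1·sR = -249/290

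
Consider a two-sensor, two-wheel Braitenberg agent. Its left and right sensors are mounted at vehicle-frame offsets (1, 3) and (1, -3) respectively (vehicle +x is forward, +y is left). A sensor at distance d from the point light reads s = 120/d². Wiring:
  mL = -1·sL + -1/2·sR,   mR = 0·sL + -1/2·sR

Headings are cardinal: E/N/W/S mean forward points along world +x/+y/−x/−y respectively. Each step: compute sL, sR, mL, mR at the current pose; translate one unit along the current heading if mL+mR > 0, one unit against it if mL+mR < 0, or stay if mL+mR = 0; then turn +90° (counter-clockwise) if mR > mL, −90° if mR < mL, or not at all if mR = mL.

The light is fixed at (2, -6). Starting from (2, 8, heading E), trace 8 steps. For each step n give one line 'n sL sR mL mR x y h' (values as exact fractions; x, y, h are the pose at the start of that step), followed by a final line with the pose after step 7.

0 12/29 60/61 -1602/1769 -30/61 2 8 E
1 120/241 120/229 -41940/55189 -60/229 1 8 N
2 15/13 6/13 -18/13 -3/13 1 7 W
3 40/51 40/51 -20/17 -20/51 2 7 S
4 12/29 60/61 -1602/1769 -30/61 2 8 E
5 120/241 120/229 -41940/55189 -60/229 1 8 N
6 15/13 6/13 -18/13 -3/13 1 7 W
7 40/51 40/51 -20/17 -20/51 2 7 S
final 2 8 E

n=0: pose=(2,8,E); sL=12/29, sR=60/61; mL=-1602/1769, mR=-30/61; mL+mR=-2472/1769 → advance -1; mR−mL=12/29 → turn +1·90°
n=1: pose=(1,8,N); sL=120/241, sR=120/229; mL=-41940/55189, mR=-60/229; mL+mR=-56400/55189 → advance -1; mR−mL=120/241 → turn +1·90°
n=2: pose=(1,7,W); sL=15/13, sR=6/13; mL=-18/13, mR=-3/13; mL+mR=-21/13 → advance -1; mR−mL=15/13 → turn +1·90°
n=3: pose=(2,7,S); sL=40/51, sR=40/51; mL=-20/17, mR=-20/51; mL+mR=-80/51 → advance -1; mR−mL=40/51 → turn +1·90°
n=4: pose=(2,8,E); sL=12/29, sR=60/61; mL=-1602/1769, mR=-30/61; mL+mR=-2472/1769 → advance -1; mR−mL=12/29 → turn +1·90°
n=5: pose=(1,8,N); sL=120/241, sR=120/229; mL=-41940/55189, mR=-60/229; mL+mR=-56400/55189 → advance -1; mR−mL=120/241 → turn +1·90°
n=6: pose=(1,7,W); sL=15/13, sR=6/13; mL=-18/13, mR=-3/13; mL+mR=-21/13 → advance -1; mR−mL=15/13 → turn +1·90°
n=7: pose=(2,7,S); sL=40/51, sR=40/51; mL=-20/17, mR=-20/51; mL+mR=-80/51 → advance -1; mR−mL=40/51 → turn +1·90°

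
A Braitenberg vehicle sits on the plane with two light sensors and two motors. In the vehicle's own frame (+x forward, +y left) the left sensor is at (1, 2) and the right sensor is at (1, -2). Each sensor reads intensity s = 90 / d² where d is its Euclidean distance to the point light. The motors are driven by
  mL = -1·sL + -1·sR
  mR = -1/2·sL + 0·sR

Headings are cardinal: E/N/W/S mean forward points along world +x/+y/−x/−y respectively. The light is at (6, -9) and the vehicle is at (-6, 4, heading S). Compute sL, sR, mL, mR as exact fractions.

45/122 9/34 -657/1037 -45/244

left sensor world pos  = (-4, 3); dL² = 244
right sensor world pos = (-8, 3); dR² = 340
sL = 90/244 = 45/122
sR = 90/340 = 9/34
mL = -1·sL + -1·sR = -657/1037
mR = -1/2·sL + 0·sR = -45/244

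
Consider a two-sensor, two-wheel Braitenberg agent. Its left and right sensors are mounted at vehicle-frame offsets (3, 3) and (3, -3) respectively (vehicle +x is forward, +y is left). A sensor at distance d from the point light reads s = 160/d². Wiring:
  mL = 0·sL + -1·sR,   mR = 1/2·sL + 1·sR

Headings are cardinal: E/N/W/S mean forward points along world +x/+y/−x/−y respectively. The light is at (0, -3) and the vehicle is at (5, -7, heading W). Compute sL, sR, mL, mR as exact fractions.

left sensor world pos  = (2, -10); dL² = 53
right sensor world pos = (2, -4); dR² = 5
sL = 160/53 = 160/53
sR = 160/5 = 32
mL = 0·sL + -1·sR = -32
mR = 1/2·sL + 1·sR = 1776/53

160/53 32 -32 1776/53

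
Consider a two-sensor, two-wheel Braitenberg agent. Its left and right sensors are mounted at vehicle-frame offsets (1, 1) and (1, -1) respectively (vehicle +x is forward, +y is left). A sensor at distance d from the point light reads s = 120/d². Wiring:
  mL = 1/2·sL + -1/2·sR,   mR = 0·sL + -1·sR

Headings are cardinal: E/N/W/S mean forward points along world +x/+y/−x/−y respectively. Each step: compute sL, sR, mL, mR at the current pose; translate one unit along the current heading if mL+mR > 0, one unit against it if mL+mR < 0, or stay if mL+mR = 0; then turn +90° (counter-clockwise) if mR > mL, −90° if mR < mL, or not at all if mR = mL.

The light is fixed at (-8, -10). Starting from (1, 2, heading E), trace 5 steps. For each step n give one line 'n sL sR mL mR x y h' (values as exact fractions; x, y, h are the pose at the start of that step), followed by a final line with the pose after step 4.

n=0: pose=(1,2,E); sL=120/269, sR=120/221; mL=-2880/59449, mR=-120/221; mL+mR=-35160/59449 → advance -1; mR−mL=-29400/59449 → turn -1·90°
n=1: pose=(0,2,S); sL=60/101, sR=12/17; mL=-96/1717, mR=-12/17; mL+mR=-1308/1717 → advance -1; mR−mL=-1116/1717 → turn -1·90°
n=2: pose=(0,3,W); sL=120/193, sR=24/49; mL=624/9457, mR=-24/49; mL+mR=-4008/9457 → advance -1; mR−mL=-5256/9457 → turn -1·90°
n=3: pose=(1,3,N); sL=6/13, sR=15/37; mL=27/962, mR=-15/37; mL+mR=-363/962 → advance -1; mR−mL=-417/962 → turn -1·90°
n=4: pose=(1,2,E); sL=120/269, sR=120/221; mL=-2880/59449, mR=-120/221; mL+mR=-35160/59449 → advance -1; mR−mL=-29400/59449 → turn -1·90°

0 120/269 120/221 -2880/59449 -120/221 1 2 E
1 60/101 12/17 -96/1717 -12/17 0 2 S
2 120/193 24/49 624/9457 -24/49 0 3 W
3 6/13 15/37 27/962 -15/37 1 3 N
4 120/269 120/221 -2880/59449 -120/221 1 2 E
final 0 2 S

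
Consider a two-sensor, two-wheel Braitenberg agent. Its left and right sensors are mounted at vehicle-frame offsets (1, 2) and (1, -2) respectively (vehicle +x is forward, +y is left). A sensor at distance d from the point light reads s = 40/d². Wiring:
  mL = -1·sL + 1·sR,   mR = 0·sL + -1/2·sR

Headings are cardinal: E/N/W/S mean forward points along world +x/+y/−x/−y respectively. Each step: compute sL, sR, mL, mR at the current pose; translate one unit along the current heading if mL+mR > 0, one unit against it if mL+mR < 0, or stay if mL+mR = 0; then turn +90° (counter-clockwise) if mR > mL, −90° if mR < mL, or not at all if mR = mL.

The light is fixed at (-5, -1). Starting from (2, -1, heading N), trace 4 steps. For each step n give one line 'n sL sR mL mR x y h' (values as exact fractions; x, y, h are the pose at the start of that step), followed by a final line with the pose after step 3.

0 20/13 20/41 -560/533 -10/41 2 -1 N
1 8/9 40/37 64/333 -20/37 2 -2 W
2 10/9 2/5 -32/45 -1/5 3 -2 N
3 8/13 40/49 128/637 -20/49 3 -3 W
final 4 -3 N

n=0: pose=(2,-1,N); sL=20/13, sR=20/41; mL=-560/533, mR=-10/41; mL+mR=-690/533 → advance -1; mR−mL=430/533 → turn +1·90°
n=1: pose=(2,-2,W); sL=8/9, sR=40/37; mL=64/333, mR=-20/37; mL+mR=-116/333 → advance -1; mR−mL=-244/333 → turn -1·90°
n=2: pose=(3,-2,N); sL=10/9, sR=2/5; mL=-32/45, mR=-1/5; mL+mR=-41/45 → advance -1; mR−mL=23/45 → turn +1·90°
n=3: pose=(3,-3,W); sL=8/13, sR=40/49; mL=128/637, mR=-20/49; mL+mR=-132/637 → advance -1; mR−mL=-388/637 → turn -1·90°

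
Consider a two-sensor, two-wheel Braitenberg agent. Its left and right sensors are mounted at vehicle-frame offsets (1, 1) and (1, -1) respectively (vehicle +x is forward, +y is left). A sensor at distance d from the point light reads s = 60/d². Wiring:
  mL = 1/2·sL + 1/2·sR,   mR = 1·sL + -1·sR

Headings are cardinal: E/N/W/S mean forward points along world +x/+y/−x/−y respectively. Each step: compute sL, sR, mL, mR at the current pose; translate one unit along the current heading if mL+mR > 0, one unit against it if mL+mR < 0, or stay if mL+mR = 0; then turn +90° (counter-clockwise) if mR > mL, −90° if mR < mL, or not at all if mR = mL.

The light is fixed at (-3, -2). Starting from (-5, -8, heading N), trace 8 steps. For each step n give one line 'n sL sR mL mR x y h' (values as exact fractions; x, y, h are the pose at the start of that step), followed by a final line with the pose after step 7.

n=0: pose=(-5,-8,N); sL=30/17, sR=30/13; mL=450/221, mR=-120/221; mL+mR=330/221 → advance +1; mR−mL=-570/221 → turn -1·90°
n=1: pose=(-5,-7,E); sL=60/17, sR=60/37; mL=1620/629, mR=1200/629; mL+mR=2820/629 → advance +1; mR−mL=-420/629 → turn -1·90°
n=2: pose=(-4,-7,S); sL=5/3, sR=3/2; mL=19/12, mR=1/6; mL+mR=7/4 → advance +1; mR−mL=-17/12 → turn -1·90°
n=3: pose=(-4,-8,W); sL=60/53, sR=60/29; mL=2460/1537, mR=-1440/1537; mL+mR=1020/1537 → advance +1; mR−mL=-3900/1537 → turn -1·90°
n=4: pose=(-5,-8,N); sL=30/17, sR=30/13; mL=450/221, mR=-120/221; mL+mR=330/221 → advance +1; mR−mL=-570/221 → turn -1·90°
n=5: pose=(-5,-7,E); sL=60/17, sR=60/37; mL=1620/629, mR=1200/629; mL+mR=2820/629 → advance +1; mR−mL=-420/629 → turn -1·90°
n=6: pose=(-4,-7,S); sL=5/3, sR=3/2; mL=19/12, mR=1/6; mL+mR=7/4 → advance +1; mR−mL=-17/12 → turn -1·90°
n=7: pose=(-4,-8,W); sL=60/53, sR=60/29; mL=2460/1537, mR=-1440/1537; mL+mR=1020/1537 → advance +1; mR−mL=-3900/1537 → turn -1·90°

0 30/17 30/13 450/221 -120/221 -5 -8 N
1 60/17 60/37 1620/629 1200/629 -5 -7 E
2 5/3 3/2 19/12 1/6 -4 -7 S
3 60/53 60/29 2460/1537 -1440/1537 -4 -8 W
4 30/17 30/13 450/221 -120/221 -5 -8 N
5 60/17 60/37 1620/629 1200/629 -5 -7 E
6 5/3 3/2 19/12 1/6 -4 -7 S
7 60/53 60/29 2460/1537 -1440/1537 -4 -8 W
final -5 -8 N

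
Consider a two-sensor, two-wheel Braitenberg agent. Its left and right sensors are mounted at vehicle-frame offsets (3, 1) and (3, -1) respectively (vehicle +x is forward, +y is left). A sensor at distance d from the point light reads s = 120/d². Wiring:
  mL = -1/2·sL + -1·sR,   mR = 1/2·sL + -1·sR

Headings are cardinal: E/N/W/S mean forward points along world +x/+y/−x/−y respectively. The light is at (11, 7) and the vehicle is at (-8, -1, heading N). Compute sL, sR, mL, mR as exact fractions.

24/85 120/349 -14388/29665 -6012/29665

left sensor world pos  = (-9, 2); dL² = 425
right sensor world pos = (-7, 2); dR² = 349
sL = 120/425 = 24/85
sR = 120/349 = 120/349
mL = -1/2·sL + -1·sR = -14388/29665
mR = 1/2·sL + -1·sR = -6012/29665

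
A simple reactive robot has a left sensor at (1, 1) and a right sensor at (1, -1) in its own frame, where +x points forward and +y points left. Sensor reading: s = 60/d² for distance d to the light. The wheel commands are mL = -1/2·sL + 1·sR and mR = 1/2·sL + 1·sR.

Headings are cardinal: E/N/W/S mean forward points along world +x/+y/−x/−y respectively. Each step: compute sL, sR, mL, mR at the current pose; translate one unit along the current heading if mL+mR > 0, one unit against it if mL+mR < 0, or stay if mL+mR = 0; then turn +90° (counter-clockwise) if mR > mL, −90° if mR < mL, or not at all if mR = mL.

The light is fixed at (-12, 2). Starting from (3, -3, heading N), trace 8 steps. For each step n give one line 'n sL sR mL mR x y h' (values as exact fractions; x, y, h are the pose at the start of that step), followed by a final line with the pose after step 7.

0 15/53 15/68 285/3604 1305/3604 3 -3 N
1 60/221 12/41 1422/9061 3882/9061 3 -2 W
2 6/25 30/97 459/2425 1041/2425 2 -2 S
3 60/241 20/87 2210/20967 7430/20967 2 -3 E
4 15/53 15/68 285/3604 1305/3604 3 -3 N
5 60/221 12/41 1422/9061 3882/9061 3 -2 W
6 6/25 30/97 459/2425 1041/2425 2 -2 S
7 60/241 20/87 2210/20967 7430/20967 2 -3 E
final 3 -3 N

n=0: pose=(3,-3,N); sL=15/53, sR=15/68; mL=285/3604, mR=1305/3604; mL+mR=15/34 → advance +1; mR−mL=15/53 → turn +1·90°
n=1: pose=(3,-2,W); sL=60/221, sR=12/41; mL=1422/9061, mR=3882/9061; mL+mR=24/41 → advance +1; mR−mL=60/221 → turn +1·90°
n=2: pose=(2,-2,S); sL=6/25, sR=30/97; mL=459/2425, mR=1041/2425; mL+mR=60/97 → advance +1; mR−mL=6/25 → turn +1·90°
n=3: pose=(2,-3,E); sL=60/241, sR=20/87; mL=2210/20967, mR=7430/20967; mL+mR=40/87 → advance +1; mR−mL=60/241 → turn +1·90°
n=4: pose=(3,-3,N); sL=15/53, sR=15/68; mL=285/3604, mR=1305/3604; mL+mR=15/34 → advance +1; mR−mL=15/53 → turn +1·90°
n=5: pose=(3,-2,W); sL=60/221, sR=12/41; mL=1422/9061, mR=3882/9061; mL+mR=24/41 → advance +1; mR−mL=60/221 → turn +1·90°
n=6: pose=(2,-2,S); sL=6/25, sR=30/97; mL=459/2425, mR=1041/2425; mL+mR=60/97 → advance +1; mR−mL=6/25 → turn +1·90°
n=7: pose=(2,-3,E); sL=60/241, sR=20/87; mL=2210/20967, mR=7430/20967; mL+mR=40/87 → advance +1; mR−mL=60/241 → turn +1·90°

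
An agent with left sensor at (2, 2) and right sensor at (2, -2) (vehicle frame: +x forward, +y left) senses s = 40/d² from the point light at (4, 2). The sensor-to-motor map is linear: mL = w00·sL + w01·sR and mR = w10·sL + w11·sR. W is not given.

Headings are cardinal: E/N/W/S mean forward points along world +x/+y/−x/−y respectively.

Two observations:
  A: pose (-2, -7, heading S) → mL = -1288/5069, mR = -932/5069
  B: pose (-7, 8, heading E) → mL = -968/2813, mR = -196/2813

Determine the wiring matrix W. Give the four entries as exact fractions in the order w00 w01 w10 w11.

-1/2 -1/2 -1 1/2

obs A: pose=(-2,-7,S) → sL=40/137, sR=8/37, mL=-1288/5069, mR=-932/5069
obs B: pose=(-7,8,E) → sL=8/29, sR=40/97, mL=-968/2813, mR=-196/2813
sensor matrix S = [[40/137, 8/37], [8/29, 40/97]]; det S = 866304/14259097
solve [mL_A; mL_B] = S·[w00; w01] and [mR_A; mR_B] = S·[w10; w11]:
  w00 = -1/2, w01 = -1/2, w10 = -1, w11 = 1/2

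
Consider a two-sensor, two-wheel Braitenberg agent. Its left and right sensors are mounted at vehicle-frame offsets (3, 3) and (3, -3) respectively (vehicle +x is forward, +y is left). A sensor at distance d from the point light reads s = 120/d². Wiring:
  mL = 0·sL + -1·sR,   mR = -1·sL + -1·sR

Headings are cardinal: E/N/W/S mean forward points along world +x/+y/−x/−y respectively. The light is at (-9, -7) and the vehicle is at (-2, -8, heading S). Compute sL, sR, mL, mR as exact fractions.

30/29 15/4 -15/4 -555/116

left sensor world pos  = (1, -11); dL² = 116
right sensor world pos = (-5, -11); dR² = 32
sL = 120/116 = 30/29
sR = 120/32 = 15/4
mL = 0·sL + -1·sR = -15/4
mR = -1·sL + -1·sR = -555/116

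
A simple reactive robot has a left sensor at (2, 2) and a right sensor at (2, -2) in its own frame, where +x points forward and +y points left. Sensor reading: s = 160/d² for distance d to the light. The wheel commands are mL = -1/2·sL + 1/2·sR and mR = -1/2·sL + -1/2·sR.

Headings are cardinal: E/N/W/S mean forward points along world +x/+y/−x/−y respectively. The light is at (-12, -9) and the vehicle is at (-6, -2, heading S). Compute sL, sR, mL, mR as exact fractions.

160/89 160/41 3840/3649 -10400/3649

left sensor world pos  = (-4, -4); dL² = 89
right sensor world pos = (-8, -4); dR² = 41
sL = 160/89 = 160/89
sR = 160/41 = 160/41
mL = -1/2·sL + 1/2·sR = 3840/3649
mR = -1/2·sL + -1/2·sR = -10400/3649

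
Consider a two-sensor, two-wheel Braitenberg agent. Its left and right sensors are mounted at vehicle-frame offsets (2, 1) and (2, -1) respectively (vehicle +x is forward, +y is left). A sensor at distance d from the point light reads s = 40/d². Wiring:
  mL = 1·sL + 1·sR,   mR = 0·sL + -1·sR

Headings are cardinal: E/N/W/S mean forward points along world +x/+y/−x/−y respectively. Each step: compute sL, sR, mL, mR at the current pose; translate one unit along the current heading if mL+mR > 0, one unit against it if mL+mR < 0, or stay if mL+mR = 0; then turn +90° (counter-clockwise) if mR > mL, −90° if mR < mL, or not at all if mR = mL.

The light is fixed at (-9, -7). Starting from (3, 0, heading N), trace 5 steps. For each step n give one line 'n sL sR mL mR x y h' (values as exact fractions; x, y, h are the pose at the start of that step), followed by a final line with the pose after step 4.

n=0: pose=(3,0,N); sL=20/101, sR=4/25; mL=904/2525, mR=-4/25; mL+mR=20/101 → advance +1; mR−mL=-1308/2525 → turn -1·90°
n=1: pose=(3,1,E); sL=40/277, sR=8/49; mL=4176/13573, mR=-8/49; mL+mR=40/277 → advance +1; mR−mL=-6392/13573 → turn -1·90°
n=2: pose=(4,1,S); sL=5/29, sR=2/9; mL=103/261, mR=-2/9; mL+mR=5/29 → advance +1; mR−mL=-161/261 → turn -1·90°
n=3: pose=(4,0,W); sL=40/157, sR=8/37; mL=2736/5809, mR=-8/37; mL+mR=40/157 → advance +1; mR−mL=-3992/5809 → turn -1·90°
n=4: pose=(3,0,N); sL=20/101, sR=4/25; mL=904/2525, mR=-4/25; mL+mR=20/101 → advance +1; mR−mL=-1308/2525 → turn -1·90°

0 20/101 4/25 904/2525 -4/25 3 0 N
1 40/277 8/49 4176/13573 -8/49 3 1 E
2 5/29 2/9 103/261 -2/9 4 1 S
3 40/157 8/37 2736/5809 -8/37 4 0 W
4 20/101 4/25 904/2525 -4/25 3 0 N
final 3 1 E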